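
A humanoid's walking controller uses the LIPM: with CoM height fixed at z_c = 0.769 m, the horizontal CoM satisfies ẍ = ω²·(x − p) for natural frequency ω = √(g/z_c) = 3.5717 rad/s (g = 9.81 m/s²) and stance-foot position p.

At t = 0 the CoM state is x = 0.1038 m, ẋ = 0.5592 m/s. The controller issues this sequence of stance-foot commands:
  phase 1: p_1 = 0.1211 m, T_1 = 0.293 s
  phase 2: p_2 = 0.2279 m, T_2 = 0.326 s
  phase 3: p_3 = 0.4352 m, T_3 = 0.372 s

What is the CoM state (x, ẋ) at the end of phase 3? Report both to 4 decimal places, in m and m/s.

x = 1.7623, ẋ = 4.9857

phase 1: p=0.1211, T=0.293, ωT=1.046508, cosh=1.599426, sinh=1.248264; start (x,ẋ)=(0.103800, 0.559200) → end (x,ẋ)=(0.288863, 0.817268)
phase 2: p=0.2279, T=0.326, ωT=1.164374, cosh=1.758018, sinh=1.445900; start (x,ẋ)=(0.288863, 0.817268) → end (x,ẋ)=(0.665922, 1.751606)
phase 3: p=0.4352, T=0.372, ωT=1.328672, cosh=2.020428, sinh=1.755599; start (x,ẋ)=(0.665922, 1.751606) → end (x,ẋ)=(1.762324, 4.985729)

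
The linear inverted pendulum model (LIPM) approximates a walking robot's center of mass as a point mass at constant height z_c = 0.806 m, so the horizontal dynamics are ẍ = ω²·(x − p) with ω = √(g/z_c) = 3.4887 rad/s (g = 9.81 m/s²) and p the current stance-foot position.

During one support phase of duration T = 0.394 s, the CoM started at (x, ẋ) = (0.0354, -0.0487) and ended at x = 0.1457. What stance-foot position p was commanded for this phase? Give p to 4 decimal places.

ωT = 3.4887·0.394 = 1.374548; cosh(ωT) = 2.103121, sinh(ωT) = 1.850167
x(T) = p + (x₀−p)·cosh(ωT) + (ẋ₀/ω)·sinh(ωT) ⇒ p·(1 − cosh) = x(T) − x₀·cosh − (ẋ₀/ω)·sinh
numerator   = 0.1457 − (0.0354)·2.103121 − (-0.0487/3.4887)·1.850167 = 0.097077
denominator = 1 − 2.103121 = -1.103121
p = 0.097077 / -1.103121 = -0.0880

p = -0.0880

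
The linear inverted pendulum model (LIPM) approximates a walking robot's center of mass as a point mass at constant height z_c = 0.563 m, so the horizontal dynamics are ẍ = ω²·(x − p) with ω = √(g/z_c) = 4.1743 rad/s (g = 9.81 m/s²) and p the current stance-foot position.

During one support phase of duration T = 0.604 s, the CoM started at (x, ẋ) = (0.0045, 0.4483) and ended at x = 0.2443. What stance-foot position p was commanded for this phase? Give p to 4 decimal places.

p = 0.0851

ωT = 4.1743·0.604 = 2.521277; cosh(ωT) = 6.262419, sinh(ωT) = 6.182062
x(T) = p + (x₀−p)·cosh(ωT) + (ẋ₀/ω)·sinh(ωT) ⇒ p·(1 − cosh) = x(T) − x₀·cosh − (ẋ₀/ω)·sinh
numerator   = 0.2443 − (0.0045)·6.262419 − (0.4483/4.1743)·6.182062 = -0.447805
denominator = 1 − 6.262419 = -5.262419
p = -0.447805 / -5.262419 = 0.0851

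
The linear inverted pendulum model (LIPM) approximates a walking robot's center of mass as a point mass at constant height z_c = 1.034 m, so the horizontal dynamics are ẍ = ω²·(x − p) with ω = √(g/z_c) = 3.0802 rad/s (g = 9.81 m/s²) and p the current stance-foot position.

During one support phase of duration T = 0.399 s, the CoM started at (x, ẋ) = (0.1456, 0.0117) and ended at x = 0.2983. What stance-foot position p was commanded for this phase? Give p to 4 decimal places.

ωT = 3.0802·0.399 = 1.229000; cosh(ωT) = 1.855197, sinh(ωT) = 1.562612
x(T) = p + (x₀−p)·cosh(ωT) + (ẋ₀/ω)·sinh(ωT) ⇒ p·(1 − cosh) = x(T) − x₀·cosh − (ẋ₀/ω)·sinh
numerator   = 0.2983 − (0.1456)·1.855197 − (0.0117/3.0802)·1.562612 = 0.022248
denominator = 1 − 1.855197 = -0.855197
p = 0.022248 / -0.855197 = -0.0260

p = -0.0260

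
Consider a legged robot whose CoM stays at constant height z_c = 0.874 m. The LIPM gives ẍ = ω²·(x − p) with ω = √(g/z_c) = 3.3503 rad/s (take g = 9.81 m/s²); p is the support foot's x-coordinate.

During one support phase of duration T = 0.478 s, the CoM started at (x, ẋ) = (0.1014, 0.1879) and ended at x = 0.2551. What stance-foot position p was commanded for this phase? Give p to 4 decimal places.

ωT = 3.3503·0.478 = 1.601443; cosh(ωT) = 2.580896, sinh(ωT) = 2.379291
x(T) = p + (x₀−p)·cosh(ωT) + (ẋ₀/ω)·sinh(ωT) ⇒ p·(1 − cosh) = x(T) − x₀·cosh − (ẋ₀/ω)·sinh
numerator   = 0.2551 − (0.1014)·2.580896 − (0.1879/3.3503)·2.379291 = -0.140044
denominator = 1 − 2.580896 = -1.580896
p = -0.140044 / -1.580896 = 0.0886

p = 0.0886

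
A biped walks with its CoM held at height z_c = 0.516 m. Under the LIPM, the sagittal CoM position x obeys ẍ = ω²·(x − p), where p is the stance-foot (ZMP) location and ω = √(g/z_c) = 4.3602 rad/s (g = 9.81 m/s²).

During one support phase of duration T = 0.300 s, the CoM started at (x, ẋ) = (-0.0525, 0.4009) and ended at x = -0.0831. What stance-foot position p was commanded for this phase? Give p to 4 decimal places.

ωT = 4.3602·0.300 = 1.308060; cosh(ωT) = 1.984667, sinh(ωT) = 1.714323
x(T) = p + (x₀−p)·cosh(ωT) + (ẋ₀/ω)·sinh(ωT) ⇒ p·(1 − cosh) = x(T) − x₀·cosh − (ẋ₀/ω)·sinh
numerator   = -0.0831 − (-0.0525)·1.984667 − (0.4009/4.3602)·1.714323 = -0.136529
denominator = 1 − 1.984667 = -0.984667
p = -0.136529 / -0.984667 = 0.1387

p = 0.1387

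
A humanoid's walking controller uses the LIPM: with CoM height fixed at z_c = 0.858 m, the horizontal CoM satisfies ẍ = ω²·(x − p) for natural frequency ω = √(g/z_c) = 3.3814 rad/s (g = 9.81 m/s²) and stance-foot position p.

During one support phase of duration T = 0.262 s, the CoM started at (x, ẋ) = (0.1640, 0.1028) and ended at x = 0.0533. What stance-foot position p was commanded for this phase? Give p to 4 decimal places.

ωT = 3.3814·0.262 = 0.885927; cosh(ωT) = 1.418781, sinh(ωT) = 1.006450
x(T) = p + (x₀−p)·cosh(ωT) + (ẋ₀/ω)·sinh(ωT) ⇒ p·(1 − cosh) = x(T) − x₀·cosh − (ẋ₀/ω)·sinh
numerator   = 0.0533 − (0.1640)·1.418781 − (0.1028/3.3814)·1.006450 = -0.209978
denominator = 1 − 1.418781 = -0.418781
p = -0.209978 / -0.418781 = 0.5014

p = 0.5014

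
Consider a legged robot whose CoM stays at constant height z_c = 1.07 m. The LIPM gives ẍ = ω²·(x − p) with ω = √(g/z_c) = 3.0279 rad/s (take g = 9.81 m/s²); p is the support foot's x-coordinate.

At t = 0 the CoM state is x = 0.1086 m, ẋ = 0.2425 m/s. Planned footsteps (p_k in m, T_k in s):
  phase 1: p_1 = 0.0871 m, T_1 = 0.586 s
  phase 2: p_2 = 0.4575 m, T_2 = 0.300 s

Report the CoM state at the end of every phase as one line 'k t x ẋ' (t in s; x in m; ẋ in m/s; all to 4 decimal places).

phase 1: p=0.0871, T=0.586, ωT=1.774349, cosh=3.033019, sinh=2.863425; start (x,ẋ)=(0.108600, 0.242500) → end (x,ẋ)=(0.381637, 0.921916)
phase 2: p=0.4575, T=0.300, ωT=0.908370, cosh=1.441729, sinh=1.038548; start (x,ẋ)=(0.381637, 0.921916) → end (x,ẋ)=(0.664337, 1.090593)

1 0.5860 0.3816 0.9219
2 0.8860 0.6643 1.0906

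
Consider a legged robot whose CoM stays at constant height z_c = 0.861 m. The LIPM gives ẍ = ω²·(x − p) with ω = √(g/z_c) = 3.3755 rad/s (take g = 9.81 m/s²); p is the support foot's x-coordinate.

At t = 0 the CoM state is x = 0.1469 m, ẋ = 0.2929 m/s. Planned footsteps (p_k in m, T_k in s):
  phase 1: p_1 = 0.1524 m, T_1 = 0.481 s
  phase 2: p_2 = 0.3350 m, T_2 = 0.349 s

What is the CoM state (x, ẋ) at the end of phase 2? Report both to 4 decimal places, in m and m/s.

phase 1: p=0.1524, T=0.481, ωT=1.623616, cosh=2.634289, sinh=2.437104; start (x,ẋ)=(0.146900, 0.292900) → end (x,ẋ)=(0.349385, 0.726338)
phase 2: p=0.3350, T=0.349, ωT=1.178049, cosh=1.777956, sinh=1.470077; start (x,ẋ)=(0.349385, 0.726338) → end (x,ẋ)=(0.676905, 1.362776)

x = 0.6769, ẋ = 1.3628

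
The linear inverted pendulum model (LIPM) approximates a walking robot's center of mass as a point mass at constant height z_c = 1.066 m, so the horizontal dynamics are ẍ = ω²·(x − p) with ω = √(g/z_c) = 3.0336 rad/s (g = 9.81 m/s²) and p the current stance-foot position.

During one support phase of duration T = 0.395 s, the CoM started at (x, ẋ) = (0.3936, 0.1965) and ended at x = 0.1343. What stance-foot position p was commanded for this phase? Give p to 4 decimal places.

p = 0.8352

ωT = 3.0336·0.395 = 1.198272; cosh(ωT) = 1.808050, sinh(ωT) = 1.506335
x(T) = p + (x₀−p)·cosh(ωT) + (ẋ₀/ω)·sinh(ωT) ⇒ p·(1 − cosh) = x(T) − x₀·cosh − (ẋ₀/ω)·sinh
numerator   = 0.1343 − (0.3936)·1.808050 − (0.1965/3.0336)·1.506335 = -0.674921
denominator = 1 − 1.808050 = -0.808050
p = -0.674921 / -0.808050 = 0.8352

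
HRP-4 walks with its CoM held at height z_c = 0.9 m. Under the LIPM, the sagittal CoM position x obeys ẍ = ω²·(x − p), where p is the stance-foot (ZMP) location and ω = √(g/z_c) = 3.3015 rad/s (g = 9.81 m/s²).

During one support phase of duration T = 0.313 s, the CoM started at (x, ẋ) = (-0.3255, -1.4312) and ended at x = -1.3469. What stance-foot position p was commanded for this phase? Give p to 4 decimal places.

p = 0.5136

ωT = 3.3015·0.313 = 1.033370; cosh(ωT) = 1.583163, sinh(ωT) = 1.227357
x(T) = p + (x₀−p)·cosh(ωT) + (ẋ₀/ω)·sinh(ωT) ⇒ p·(1 − cosh) = x(T) − x₀·cosh − (ẋ₀/ω)·sinh
numerator   = -1.3469 − (-0.3255)·1.583163 − (-1.4312/3.3015)·1.227357 = -0.299521
denominator = 1 − 1.583163 = -0.583163
p = -0.299521 / -0.583163 = 0.5136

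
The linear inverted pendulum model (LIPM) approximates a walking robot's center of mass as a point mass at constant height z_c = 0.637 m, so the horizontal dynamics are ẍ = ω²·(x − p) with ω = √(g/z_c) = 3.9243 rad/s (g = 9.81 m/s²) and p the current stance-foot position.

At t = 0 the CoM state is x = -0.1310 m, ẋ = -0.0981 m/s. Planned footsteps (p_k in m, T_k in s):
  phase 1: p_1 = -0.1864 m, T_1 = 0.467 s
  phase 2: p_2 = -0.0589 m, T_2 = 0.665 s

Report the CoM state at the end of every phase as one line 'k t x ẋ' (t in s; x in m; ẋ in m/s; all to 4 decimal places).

phase 1: p=-0.1864, T=0.467, ωT=1.832648, cosh=3.205203, sinh=3.045214; start (x,ẋ)=(-0.131000, -0.098100) → end (x,ẋ)=(-0.084956, 0.347618)
phase 2: p=-0.0589, T=0.665, ωT=2.609660, cosh=6.833990, sinh=6.760431; start (x,ẋ)=(-0.084956, 0.347618) → end (x,ẋ)=(0.361877, 1.684346)

1 0.4670 -0.0850 0.3476
2 1.1320 0.3619 1.6843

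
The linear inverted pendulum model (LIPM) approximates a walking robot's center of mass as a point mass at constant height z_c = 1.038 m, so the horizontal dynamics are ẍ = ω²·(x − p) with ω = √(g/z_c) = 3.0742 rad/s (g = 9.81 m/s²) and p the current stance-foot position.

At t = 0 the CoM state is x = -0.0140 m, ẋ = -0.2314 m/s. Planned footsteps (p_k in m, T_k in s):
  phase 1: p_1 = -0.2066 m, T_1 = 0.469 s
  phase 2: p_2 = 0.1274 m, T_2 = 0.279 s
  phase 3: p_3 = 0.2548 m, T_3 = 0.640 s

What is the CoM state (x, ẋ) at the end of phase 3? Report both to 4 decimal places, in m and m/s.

phase 1: p=-0.2066, T=0.469, ωT=1.441800, cosh=2.232400, sinh=1.995899; start (x,ẋ)=(-0.014000, -0.231400) → end (x,ẋ)=(0.073126, 0.665176)
phase 2: p=0.1274, T=0.279, ωT=0.857702, cosh=1.390936, sinh=0.966800; start (x,ẋ)=(0.073126, 0.665176) → end (x,ẋ)=(0.261098, 0.763907)
phase 3: p=0.2548, T=0.640, ωT=1.967488, cosh=3.646247, sinh=3.506439; start (x,ẋ)=(0.261098, 0.763907) → end (x,ẋ)=(1.149079, 2.853284)

x = 1.1491, ẋ = 2.8533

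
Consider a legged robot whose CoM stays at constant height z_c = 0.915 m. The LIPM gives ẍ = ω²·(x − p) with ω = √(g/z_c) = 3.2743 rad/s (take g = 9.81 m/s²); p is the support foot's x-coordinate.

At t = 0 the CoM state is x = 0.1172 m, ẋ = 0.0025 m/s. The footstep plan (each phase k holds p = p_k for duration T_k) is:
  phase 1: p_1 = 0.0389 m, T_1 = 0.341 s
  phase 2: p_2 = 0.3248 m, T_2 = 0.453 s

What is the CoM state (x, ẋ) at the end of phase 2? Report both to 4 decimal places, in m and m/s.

x = 0.1974, ẋ = -0.2237

phase 1: p=0.0389, T=0.341, ωT=1.116536, cosh=1.690834, sinh=1.363422; start (x,ẋ)=(0.117200, 0.002500) → end (x,ẋ)=(0.172333, 0.353778)
phase 2: p=0.3248, T=0.453, ωT=1.483258, cosh=2.317089, sinh=2.090192; start (x,ẋ)=(0.172333, 0.353778) → end (x,ẋ)=(0.197360, -0.223733)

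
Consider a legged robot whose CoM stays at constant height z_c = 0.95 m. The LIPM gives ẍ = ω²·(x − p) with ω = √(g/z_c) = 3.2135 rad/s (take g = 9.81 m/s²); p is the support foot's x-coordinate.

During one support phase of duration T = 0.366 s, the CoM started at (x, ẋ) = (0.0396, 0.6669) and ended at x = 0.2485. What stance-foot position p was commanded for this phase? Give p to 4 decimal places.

p = 0.1628

ωT = 3.2135·0.366 = 1.176141; cosh(ωT) = 1.775153, sinh(ωT) = 1.466686
x(T) = p + (x₀−p)·cosh(ωT) + (ẋ₀/ω)·sinh(ωT) ⇒ p·(1 − cosh) = x(T) − x₀·cosh − (ẋ₀/ω)·sinh
numerator   = 0.2485 − (0.0396)·1.775153 − (0.6669/3.2135)·1.466686 = -0.126179
denominator = 1 − 1.775153 = -0.775153
p = -0.126179 / -0.775153 = 0.1628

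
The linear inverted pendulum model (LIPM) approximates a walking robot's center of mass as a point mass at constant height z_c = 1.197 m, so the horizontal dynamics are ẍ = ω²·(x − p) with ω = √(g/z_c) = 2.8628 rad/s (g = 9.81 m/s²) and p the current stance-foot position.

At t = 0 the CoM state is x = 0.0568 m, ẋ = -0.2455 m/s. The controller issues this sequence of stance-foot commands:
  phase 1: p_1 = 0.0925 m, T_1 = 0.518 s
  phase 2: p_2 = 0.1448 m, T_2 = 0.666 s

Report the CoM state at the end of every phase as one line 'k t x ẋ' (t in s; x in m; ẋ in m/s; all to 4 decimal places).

1 0.5180 -0.1694 -0.7822
2 1.1840 -1.8350 -5.6503

phase 1: p=0.0925, T=0.518, ωT=1.482930, cosh=2.316405, sinh=2.089433; start (x,ẋ)=(0.056800, -0.245500) → end (x,ẋ)=(-0.169375, -0.782221)
phase 2: p=0.1448, T=0.666, ωT=1.906625, cosh=3.439458, sinh=3.290877; start (x,ẋ)=(-0.169375, -0.782221) → end (x,ẋ)=(-1.834981, -5.650302)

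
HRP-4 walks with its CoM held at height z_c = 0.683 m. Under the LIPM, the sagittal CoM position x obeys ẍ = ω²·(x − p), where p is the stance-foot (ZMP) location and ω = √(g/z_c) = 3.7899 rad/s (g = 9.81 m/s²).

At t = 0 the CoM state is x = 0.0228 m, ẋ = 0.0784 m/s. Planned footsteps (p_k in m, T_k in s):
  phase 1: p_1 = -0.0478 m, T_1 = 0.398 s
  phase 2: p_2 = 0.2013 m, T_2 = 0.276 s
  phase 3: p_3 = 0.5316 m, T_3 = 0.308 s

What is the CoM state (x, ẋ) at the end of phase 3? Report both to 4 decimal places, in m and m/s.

x = 0.6840, ẋ = 1.0659

phase 1: p=-0.0478, T=0.398, ωT=1.508380, cosh=2.370336, sinh=2.149068; start (x,ẋ)=(0.022800, 0.078400) → end (x,ẋ)=(0.164003, 0.760854)
phase 2: p=0.2013, T=0.276, ωT=1.046012, cosh=1.598807, sinh=1.247471; start (x,ẋ)=(0.164003, 0.760854) → end (x,ẋ)=(0.392109, 1.040124)
phase 3: p=0.5316, T=0.308, ωT=1.167289, cosh=1.762240, sinh=1.451030; start (x,ẋ)=(0.392109, 1.040124) → end (x,ẋ)=(0.684013, 1.065850)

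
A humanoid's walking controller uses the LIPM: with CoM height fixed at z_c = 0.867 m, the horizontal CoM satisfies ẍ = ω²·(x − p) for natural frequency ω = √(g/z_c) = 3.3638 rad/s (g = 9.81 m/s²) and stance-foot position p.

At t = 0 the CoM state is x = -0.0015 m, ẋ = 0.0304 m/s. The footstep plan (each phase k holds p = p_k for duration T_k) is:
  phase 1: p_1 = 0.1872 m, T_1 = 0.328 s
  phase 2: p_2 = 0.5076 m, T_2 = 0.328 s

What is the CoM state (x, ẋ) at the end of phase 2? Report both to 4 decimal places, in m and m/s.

x = -0.8554, ẋ = -4.1542

phase 1: p=0.1872, T=0.328, ωT=1.103326, cosh=1.672971, sinh=1.341205; start (x,ẋ)=(-0.001500, 0.030400) → end (x,ẋ)=(-0.116369, -0.800470)
phase 2: p=0.5076, T=0.328, ωT=1.103326, cosh=1.672971, sinh=1.341205; start (x,ẋ)=(-0.116369, -0.800470) → end (x,ẋ)=(-0.855442, -4.154226)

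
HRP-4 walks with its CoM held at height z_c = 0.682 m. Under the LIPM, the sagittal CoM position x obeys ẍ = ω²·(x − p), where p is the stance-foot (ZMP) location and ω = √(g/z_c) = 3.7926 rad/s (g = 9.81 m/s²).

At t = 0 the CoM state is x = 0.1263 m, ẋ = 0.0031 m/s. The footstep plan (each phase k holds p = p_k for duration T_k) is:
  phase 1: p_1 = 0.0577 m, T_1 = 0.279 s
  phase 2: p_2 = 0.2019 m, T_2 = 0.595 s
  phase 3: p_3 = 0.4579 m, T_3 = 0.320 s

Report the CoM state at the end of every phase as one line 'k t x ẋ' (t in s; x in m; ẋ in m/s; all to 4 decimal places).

phase 1: p=0.0577, T=0.279, ωT=1.058135, cosh=1.614048, sinh=1.266946; start (x,ẋ)=(0.126300, 0.003100) → end (x,ẋ)=(0.169459, 0.334628)
phase 2: p=0.2019, T=0.595, ωT=2.256597, cosh=4.827620, sinh=4.722914; start (x,ẋ)=(0.169459, 0.334628) → end (x,ẋ)=(0.462000, 1.034374)
phase 3: p=0.4579, T=0.320, ωT=1.213632, cosh=1.831401, sinh=1.534285; start (x,ẋ)=(0.462000, 1.034374) → end (x,ẋ)=(0.883861, 1.918209)

1 0.2790 0.1695 0.3346
2 0.8740 0.4620 1.0344
3 1.1940 0.8839 1.9182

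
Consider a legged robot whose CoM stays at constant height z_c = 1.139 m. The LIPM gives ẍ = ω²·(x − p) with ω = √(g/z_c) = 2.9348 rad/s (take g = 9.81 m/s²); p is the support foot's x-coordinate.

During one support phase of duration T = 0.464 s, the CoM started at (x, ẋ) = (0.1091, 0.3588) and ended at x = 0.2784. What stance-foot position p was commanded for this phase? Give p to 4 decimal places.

p = 0.1588

ωT = 2.9348·0.464 = 1.361747; cosh(ωT) = 2.079610, sinh(ωT) = 1.823397
x(T) = p + (x₀−p)·cosh(ωT) + (ẋ₀/ω)·sinh(ωT) ⇒ p·(1 − cosh) = x(T) − x₀·cosh − (ẋ₀/ω)·sinh
numerator   = 0.2784 − (0.1091)·2.079610 − (0.3588/2.9348)·1.823397 = -0.171409
denominator = 1 − 2.079610 = -1.079610
p = -0.171409 / -1.079610 = 0.1588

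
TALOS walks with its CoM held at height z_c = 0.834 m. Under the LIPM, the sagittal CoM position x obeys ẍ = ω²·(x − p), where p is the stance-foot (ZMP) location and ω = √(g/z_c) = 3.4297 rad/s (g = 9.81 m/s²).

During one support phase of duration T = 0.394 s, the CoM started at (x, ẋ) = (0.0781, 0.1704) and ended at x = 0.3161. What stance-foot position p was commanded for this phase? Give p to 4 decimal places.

ωT = 3.4297·0.394 = 1.351302; cosh(ωT) = 2.060677, sinh(ωT) = 1.801774
x(T) = p + (x₀−p)·cosh(ωT) + (ẋ₀/ω)·sinh(ωT) ⇒ p·(1 − cosh) = x(T) − x₀·cosh − (ẋ₀/ω)·sinh
numerator   = 0.3161 − (0.0781)·2.060677 − (0.1704/3.4297)·1.801774 = 0.065642
denominator = 1 − 2.060677 = -1.060677
p = 0.065642 / -1.060677 = -0.0619

p = -0.0619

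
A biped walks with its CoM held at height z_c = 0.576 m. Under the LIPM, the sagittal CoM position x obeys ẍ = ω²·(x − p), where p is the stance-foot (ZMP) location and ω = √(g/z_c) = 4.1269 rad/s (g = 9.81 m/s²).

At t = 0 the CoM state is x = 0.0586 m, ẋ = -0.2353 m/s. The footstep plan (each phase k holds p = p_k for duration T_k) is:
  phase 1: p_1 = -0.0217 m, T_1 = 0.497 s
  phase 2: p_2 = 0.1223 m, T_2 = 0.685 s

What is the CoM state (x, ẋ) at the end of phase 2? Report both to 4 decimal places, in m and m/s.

x = 0.4316, ẋ = 1.3073

phase 1: p=-0.0217, T=0.497, ωT=2.051069, cosh=3.952405, sinh=3.823807; start (x,ẋ)=(0.058600, -0.235300) → end (x,ẋ)=(0.077659, 0.337171)
phase 2: p=0.1223, T=0.685, ωT=2.826927, cosh=8.476327, sinh=8.417132; start (x,ẋ)=(0.077659, 0.337171) → end (x,ẋ)=(0.431597, 1.307301)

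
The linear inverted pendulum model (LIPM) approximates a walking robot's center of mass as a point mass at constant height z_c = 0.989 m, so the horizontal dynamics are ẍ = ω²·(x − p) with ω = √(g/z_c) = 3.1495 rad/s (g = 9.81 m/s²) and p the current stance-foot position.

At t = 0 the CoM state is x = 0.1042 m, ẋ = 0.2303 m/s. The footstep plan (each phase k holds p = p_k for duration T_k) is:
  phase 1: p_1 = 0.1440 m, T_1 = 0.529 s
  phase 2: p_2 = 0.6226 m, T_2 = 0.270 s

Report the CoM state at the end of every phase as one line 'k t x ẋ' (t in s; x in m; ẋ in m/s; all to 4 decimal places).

1 0.5290 0.2215 0.3113
2 0.7990 0.1621 -0.7777

phase 1: p=0.1440, T=0.529, ωT=1.666086, cosh=2.740200, sinh=2.551214; start (x,ẋ)=(0.104200, 0.230300) → end (x,ẋ)=(0.221492, 0.311273)
phase 2: p=0.6226, T=0.270, ωT=0.850365, cosh=1.383880, sinh=0.956621; start (x,ẋ)=(0.221492, 0.311273) → end (x,ẋ)=(0.162060, -0.777726)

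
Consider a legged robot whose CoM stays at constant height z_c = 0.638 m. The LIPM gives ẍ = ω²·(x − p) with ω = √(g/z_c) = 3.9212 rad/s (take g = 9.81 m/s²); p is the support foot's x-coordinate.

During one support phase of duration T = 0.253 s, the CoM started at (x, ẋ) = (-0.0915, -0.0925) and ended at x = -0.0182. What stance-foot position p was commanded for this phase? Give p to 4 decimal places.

p = -0.2802

ωT = 3.9212·0.253 = 0.992064; cosh(ωT) = 1.533802, sinh(ωT) = 1.162992
x(T) = p + (x₀−p)·cosh(ωT) + (ẋ₀/ω)·sinh(ωT) ⇒ p·(1 − cosh) = x(T) − x₀·cosh − (ẋ₀/ω)·sinh
numerator   = -0.0182 − (-0.0915)·1.533802 − (-0.0925/3.9212)·1.162992 = 0.149578
denominator = 1 − 1.533802 = -0.533802
p = 0.149578 / -0.533802 = -0.2802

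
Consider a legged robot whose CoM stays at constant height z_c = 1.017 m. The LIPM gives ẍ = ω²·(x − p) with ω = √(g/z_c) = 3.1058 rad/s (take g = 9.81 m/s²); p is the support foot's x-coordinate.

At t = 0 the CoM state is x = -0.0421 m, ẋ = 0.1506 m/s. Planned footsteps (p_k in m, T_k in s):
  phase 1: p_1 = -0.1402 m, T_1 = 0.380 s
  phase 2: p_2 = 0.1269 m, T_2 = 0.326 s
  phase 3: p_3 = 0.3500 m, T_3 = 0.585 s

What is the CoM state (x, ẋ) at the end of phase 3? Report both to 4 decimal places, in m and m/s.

phase 1: p=-0.1402, T=0.380, ωT=1.180204, cosh=1.781127, sinh=1.473911; start (x,ẋ)=(-0.042100, 0.150600) → end (x,ẋ)=(0.105998, 0.717307)
phase 2: p=0.1269, T=0.326, ωT=1.012491, cosh=1.557881, sinh=1.194568; start (x,ẋ)=(0.105998, 0.717307) → end (x,ẋ)=(0.370232, 1.039933)
phase 3: p=0.3500, T=0.585, ωT=1.816893, cosh=3.157621, sinh=2.995091; start (x,ẋ)=(0.370232, 1.039933) → end (x,ẋ)=(1.416748, 3.471915)

x = 1.4167, ẋ = 3.4719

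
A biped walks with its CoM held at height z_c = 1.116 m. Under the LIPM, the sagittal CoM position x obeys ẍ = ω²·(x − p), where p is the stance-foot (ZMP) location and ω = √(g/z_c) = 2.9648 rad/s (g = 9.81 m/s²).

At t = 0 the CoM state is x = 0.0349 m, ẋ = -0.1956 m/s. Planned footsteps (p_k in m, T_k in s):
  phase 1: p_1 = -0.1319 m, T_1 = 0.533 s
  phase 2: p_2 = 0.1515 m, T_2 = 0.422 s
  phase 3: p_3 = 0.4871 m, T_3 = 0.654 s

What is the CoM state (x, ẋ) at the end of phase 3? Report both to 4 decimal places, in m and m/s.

phase 1: p=-0.1319, T=0.533, ωT=1.580238, cosh=2.531020, sinh=2.325094; start (x,ẋ)=(0.034900, -0.195600) → end (x,ẋ)=(0.136878, 0.654758)
phase 2: p=0.1515, T=0.422, ωT=1.251146, cosh=1.890260, sinh=1.604084; start (x,ẋ)=(0.136878, 0.654758) → end (x,ẋ)=(0.478113, 1.168124)
phase 3: p=0.4871, T=0.654, ωT=1.938979, cosh=3.547751, sinh=3.403900; start (x,ẋ)=(0.478113, 1.168124) → end (x,ẋ)=(1.796345, 4.053518)

x = 1.7963, ẋ = 4.0535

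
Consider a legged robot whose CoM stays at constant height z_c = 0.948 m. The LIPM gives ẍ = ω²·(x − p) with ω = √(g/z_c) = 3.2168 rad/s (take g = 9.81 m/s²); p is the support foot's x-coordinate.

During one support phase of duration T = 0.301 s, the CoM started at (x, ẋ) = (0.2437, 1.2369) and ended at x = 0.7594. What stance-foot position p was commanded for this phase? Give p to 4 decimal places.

p = 0.0810

ωT = 3.2168·0.301 = 0.968257; cosh(ωT) = 1.506547, sinh(ωT) = 1.126803
x(T) = p + (x₀−p)·cosh(ωT) + (ẋ₀/ω)·sinh(ωT) ⇒ p·(1 − cosh) = x(T) − x₀·cosh − (ẋ₀/ω)·sinh
numerator   = 0.7594 − (0.2437)·1.506547 − (1.2369/3.2168)·1.126803 = -0.041015
denominator = 1 − 1.506547 = -0.506547
p = -0.041015 / -0.506547 = 0.0810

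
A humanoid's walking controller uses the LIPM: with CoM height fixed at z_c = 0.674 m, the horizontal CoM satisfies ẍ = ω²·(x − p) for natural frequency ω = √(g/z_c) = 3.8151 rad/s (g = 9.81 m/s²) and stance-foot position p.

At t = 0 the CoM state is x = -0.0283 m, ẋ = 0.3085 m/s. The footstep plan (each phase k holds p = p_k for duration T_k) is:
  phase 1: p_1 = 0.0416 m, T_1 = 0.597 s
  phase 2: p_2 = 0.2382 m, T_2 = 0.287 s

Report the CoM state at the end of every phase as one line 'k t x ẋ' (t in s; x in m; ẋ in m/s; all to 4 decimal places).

1 0.5970 0.0873 0.2335
2 0.8840 0.0687 -0.3760

phase 1: p=0.0416, T=0.597, ωT=2.277615, cosh=4.927958, sinh=4.825430; start (x,ẋ)=(-0.028300, 0.308500) → end (x,ẋ)=(0.087334, 0.233451)
phase 2: p=0.2382, T=0.287, ωT=1.094934, cosh=1.661773, sinh=1.327211; start (x,ẋ)=(0.087334, 0.233451) → end (x,ẋ)=(0.068709, -0.375959)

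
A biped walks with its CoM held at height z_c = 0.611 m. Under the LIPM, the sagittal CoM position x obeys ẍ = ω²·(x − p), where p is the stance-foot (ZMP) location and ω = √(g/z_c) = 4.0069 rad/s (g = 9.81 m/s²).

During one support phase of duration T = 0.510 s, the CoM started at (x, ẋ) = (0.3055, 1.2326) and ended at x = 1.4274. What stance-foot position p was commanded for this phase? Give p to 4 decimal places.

p = 0.3210

ωT = 4.0069·0.510 = 2.043519; cosh(ωT) = 3.923646, sinh(ωT) = 3.794074
x(T) = p + (x₀−p)·cosh(ωT) + (ẋ₀/ω)·sinh(ωT) ⇒ p·(1 − cosh) = x(T) − x₀·cosh − (ẋ₀/ω)·sinh
numerator   = 1.4274 − (0.3055)·3.923646 − (1.2326/4.0069)·3.794074 = -0.938404
denominator = 1 − 3.923646 = -2.923646
p = -0.938404 / -2.923646 = 0.3210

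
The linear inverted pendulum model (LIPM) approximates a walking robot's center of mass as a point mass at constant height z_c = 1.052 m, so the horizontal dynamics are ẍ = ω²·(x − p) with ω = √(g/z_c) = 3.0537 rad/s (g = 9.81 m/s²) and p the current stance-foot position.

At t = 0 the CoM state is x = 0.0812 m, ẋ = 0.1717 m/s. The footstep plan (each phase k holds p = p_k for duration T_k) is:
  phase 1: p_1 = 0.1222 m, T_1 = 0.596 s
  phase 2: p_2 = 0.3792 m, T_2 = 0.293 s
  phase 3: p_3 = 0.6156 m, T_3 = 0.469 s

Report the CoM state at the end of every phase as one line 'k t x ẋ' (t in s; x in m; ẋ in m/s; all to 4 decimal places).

phase 1: p=0.1222, T=0.596, ωT=1.820005, cosh=3.166958, sinh=3.004933; start (x,ẋ)=(0.081200, 0.171700) → end (x,ẋ)=(0.161313, 0.167544)
phase 2: p=0.3792, T=0.293, ωT=0.894734, cosh=1.427701, sinh=1.018984; start (x,ẋ)=(0.161313, 0.167544) → end (x,ẋ)=(0.124030, -0.438791)
phase 3: p=0.6156, T=0.469, ωT=1.432185, cosh=2.213314, sinh=1.974527; start (x,ẋ)=(0.124030, -0.438791) → end (x,ẋ)=(-0.756123, -3.935162)

1 0.5960 0.1613 0.1675
2 0.8890 0.1240 -0.4388
3 1.3580 -0.7561 -3.9352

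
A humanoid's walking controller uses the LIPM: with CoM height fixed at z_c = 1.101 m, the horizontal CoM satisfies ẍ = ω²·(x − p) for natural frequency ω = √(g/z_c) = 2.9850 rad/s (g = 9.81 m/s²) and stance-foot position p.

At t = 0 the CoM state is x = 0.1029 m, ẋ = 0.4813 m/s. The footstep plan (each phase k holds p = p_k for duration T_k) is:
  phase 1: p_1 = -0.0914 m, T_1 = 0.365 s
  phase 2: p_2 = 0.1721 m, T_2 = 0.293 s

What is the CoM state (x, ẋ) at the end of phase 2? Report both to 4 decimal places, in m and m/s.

x = 1.0708, ẋ = 2.9968

phase 1: p=-0.0914, T=0.365, ωT=1.089525, cosh=1.654619, sinh=1.318243; start (x,ẋ)=(0.102900, 0.481300) → end (x,ẋ)=(0.442645, 1.560930)
phase 2: p=0.1721, T=0.293, ωT=0.874605, cosh=1.407477, sinh=0.990451; start (x,ẋ)=(0.442645, 1.560930) → end (x,ẋ)=(1.070817, 2.996839)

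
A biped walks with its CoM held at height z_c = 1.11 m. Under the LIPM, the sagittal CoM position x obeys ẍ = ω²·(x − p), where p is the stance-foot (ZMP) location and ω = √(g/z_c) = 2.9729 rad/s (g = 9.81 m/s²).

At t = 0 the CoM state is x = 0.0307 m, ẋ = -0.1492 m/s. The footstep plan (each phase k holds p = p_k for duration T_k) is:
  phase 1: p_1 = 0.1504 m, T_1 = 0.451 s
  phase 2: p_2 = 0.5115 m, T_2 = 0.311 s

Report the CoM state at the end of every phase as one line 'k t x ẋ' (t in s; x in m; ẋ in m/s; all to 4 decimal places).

phase 1: p=0.1504, T=0.451, ωT=1.340778, cosh=2.041829, sinh=1.780187; start (x,ẋ)=(0.030700, -0.149200) → end (x,ẋ)=(-0.183349, -0.938131)
phase 2: p=0.5115, T=0.311, ωT=0.924572, cosh=1.458745, sinh=1.062044; start (x,ẋ)=(-0.183349, -0.938131) → end (x,ẋ)=(-0.837247, -3.562374)

1 0.4510 -0.1833 -0.9381
2 0.7620 -0.8372 -3.5624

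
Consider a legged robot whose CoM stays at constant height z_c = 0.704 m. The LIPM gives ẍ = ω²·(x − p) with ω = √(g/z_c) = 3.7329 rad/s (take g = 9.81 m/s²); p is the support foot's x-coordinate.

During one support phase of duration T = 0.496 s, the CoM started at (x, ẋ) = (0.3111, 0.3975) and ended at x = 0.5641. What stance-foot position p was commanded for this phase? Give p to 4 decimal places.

ωT = 3.7329·0.496 = 1.851518; cosh(ωT) = 3.263241, sinh(ωT) = 3.106243
x(T) = p + (x₀−p)·cosh(ωT) + (ẋ₀/ω)·sinh(ωT) ⇒ p·(1 − cosh) = x(T) − x₀·cosh − (ẋ₀/ω)·sinh
numerator   = 0.5641 − (0.3111)·3.263241 − (0.3975/3.7329)·3.106243 = -0.781864
denominator = 1 − 3.263241 = -2.263241
p = -0.781864 / -2.263241 = 0.3455

p = 0.3455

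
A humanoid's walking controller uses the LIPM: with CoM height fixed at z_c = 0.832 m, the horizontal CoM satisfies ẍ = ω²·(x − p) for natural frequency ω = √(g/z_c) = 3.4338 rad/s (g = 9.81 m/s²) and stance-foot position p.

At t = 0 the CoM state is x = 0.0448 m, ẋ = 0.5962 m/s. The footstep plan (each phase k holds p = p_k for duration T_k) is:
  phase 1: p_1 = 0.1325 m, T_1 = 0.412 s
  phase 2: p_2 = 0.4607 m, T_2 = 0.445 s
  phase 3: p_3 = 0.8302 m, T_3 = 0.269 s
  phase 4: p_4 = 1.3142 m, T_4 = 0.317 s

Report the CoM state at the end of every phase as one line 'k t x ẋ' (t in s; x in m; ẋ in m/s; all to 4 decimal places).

phase 1: p=0.1325, T=0.412, ωT=1.414726, cosh=2.179175, sinh=1.936182; start (x,ẋ)=(0.044800, 0.596200) → end (x,ẋ)=(0.277560, 0.716154)
phase 2: p=0.4607, T=0.445, ωT=1.528041, cosh=2.413049, sinh=2.196089; start (x,ẋ)=(0.277560, 0.716154) → end (x,ẋ)=(0.476790, 0.347066)
phase 3: p=0.8302, T=0.269, ωT=0.923692, cosh=1.457811, sinh=1.060761; start (x,ẋ)=(0.476790, 0.347066) → end (x,ẋ)=(0.422210, -0.781318)
phase 4: p=1.3142, T=0.317, ωT=1.088515, cosh=1.653288, sinh=1.316572; start (x,ẋ)=(0.422210, -0.781318) → end (x,ẋ)=(-0.460086, -5.324293)

1 0.4120 0.2776 0.7162
2 0.8570 0.4768 0.3471
3 1.1260 0.4222 -0.7813
4 1.4430 -0.4601 -5.3243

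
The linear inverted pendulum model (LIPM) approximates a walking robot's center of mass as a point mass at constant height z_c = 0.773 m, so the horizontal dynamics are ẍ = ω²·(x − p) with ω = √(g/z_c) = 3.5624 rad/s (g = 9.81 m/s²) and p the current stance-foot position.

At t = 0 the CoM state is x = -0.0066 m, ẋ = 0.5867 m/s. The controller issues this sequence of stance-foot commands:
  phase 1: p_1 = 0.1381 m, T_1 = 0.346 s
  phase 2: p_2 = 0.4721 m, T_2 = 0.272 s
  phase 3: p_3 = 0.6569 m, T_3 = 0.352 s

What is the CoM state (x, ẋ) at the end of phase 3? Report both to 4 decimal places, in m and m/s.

phase 1: p=0.1381, T=0.346, ωT=1.232590, cosh=1.860820, sinh=1.569283; start (x,ẋ)=(-0.006600, 0.586700) → end (x,ẋ)=(0.127288, 0.282810)
phase 2: p=0.4721, T=0.272, ωT=0.968973, cosh=1.507354, sinh=1.127882; start (x,ẋ)=(0.127288, 0.282810) → end (x,ẋ)=(0.041886, -0.959147)
phase 3: p=0.6569, T=0.352, ωT=1.253965, cosh=1.894790, sinh=1.609419; start (x,ẋ)=(0.041886, -0.959147) → end (x,ẋ)=(-0.941745, -5.343498)

x = -0.9417, ẋ = -5.3435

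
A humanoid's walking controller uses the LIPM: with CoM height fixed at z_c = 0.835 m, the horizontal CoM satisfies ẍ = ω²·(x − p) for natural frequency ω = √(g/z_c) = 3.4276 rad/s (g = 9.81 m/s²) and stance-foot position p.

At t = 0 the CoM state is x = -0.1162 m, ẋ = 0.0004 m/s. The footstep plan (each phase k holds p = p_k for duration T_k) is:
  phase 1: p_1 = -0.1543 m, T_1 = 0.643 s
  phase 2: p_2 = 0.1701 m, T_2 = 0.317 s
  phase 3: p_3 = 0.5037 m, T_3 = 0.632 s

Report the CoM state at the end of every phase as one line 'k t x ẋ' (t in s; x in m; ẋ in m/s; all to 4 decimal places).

1 0.6430 0.0209 0.5863
2 0.9600 0.1485 0.2962
3 1.5920 -0.6942 -3.9324

phase 1: p=-0.1543, T=0.643, ωT=2.203947, cosh=4.585535, sinh=4.475169; start (x,ẋ)=(-0.116200, 0.000400) → end (x,ẋ)=(0.020931, 0.586253)
phase 2: p=0.1701, T=0.317, ωT=1.086549, cosh=1.650703, sinh=1.313325; start (x,ẋ)=(0.020931, 0.586253) → end (x,ẋ)=(0.148496, 0.296239)
phase 3: p=0.5037, T=0.632, ωT=2.166243, cosh=4.420025, sinh=4.305418; start (x,ẋ)=(0.148496, 0.296239) → end (x,ẋ)=(-0.694202, -3.932445)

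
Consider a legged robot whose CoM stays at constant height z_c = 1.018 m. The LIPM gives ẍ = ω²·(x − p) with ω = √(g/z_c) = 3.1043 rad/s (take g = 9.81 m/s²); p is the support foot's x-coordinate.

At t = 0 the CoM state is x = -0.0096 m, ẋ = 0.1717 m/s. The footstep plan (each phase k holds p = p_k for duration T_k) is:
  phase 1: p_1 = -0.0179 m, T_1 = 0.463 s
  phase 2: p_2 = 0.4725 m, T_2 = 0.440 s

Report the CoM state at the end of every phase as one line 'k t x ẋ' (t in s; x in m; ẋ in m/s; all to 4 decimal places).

phase 1: p=-0.0179, T=0.463, ωT=1.437291, cosh=2.223424, sinh=1.985853; start (x,ẋ)=(-0.009600, 0.171700) → end (x,ẋ)=(0.110393, 0.432929)
phase 2: p=0.4725, T=0.440, ωT=1.365892, cosh=2.087185, sinh=1.832032; start (x,ẋ)=(0.110393, 0.432929) → end (x,ẋ)=(-0.027788, -1.155766)

1 0.4630 0.1104 0.4329
2 0.9030 -0.0278 -1.1558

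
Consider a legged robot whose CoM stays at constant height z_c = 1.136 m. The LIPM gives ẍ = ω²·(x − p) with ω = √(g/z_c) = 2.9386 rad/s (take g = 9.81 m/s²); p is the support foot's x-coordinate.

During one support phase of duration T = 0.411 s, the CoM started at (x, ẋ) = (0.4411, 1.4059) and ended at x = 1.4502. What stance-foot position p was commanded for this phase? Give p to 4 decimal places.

p = 0.1004

ωT = 2.9386·0.411 = 1.207765; cosh(ωT) = 1.822431, sinh(ωT) = 1.523566
x(T) = p + (x₀−p)·cosh(ωT) + (ẋ₀/ω)·sinh(ωT) ⇒ p·(1 − cosh) = x(T) − x₀·cosh − (ẋ₀/ω)·sinh
numerator   = 1.4502 − (0.4411)·1.822431 − (1.4059/2.9386)·1.523566 = -0.082586
denominator = 1 − 1.822431 = -0.822431
p = -0.082586 / -0.822431 = 0.1004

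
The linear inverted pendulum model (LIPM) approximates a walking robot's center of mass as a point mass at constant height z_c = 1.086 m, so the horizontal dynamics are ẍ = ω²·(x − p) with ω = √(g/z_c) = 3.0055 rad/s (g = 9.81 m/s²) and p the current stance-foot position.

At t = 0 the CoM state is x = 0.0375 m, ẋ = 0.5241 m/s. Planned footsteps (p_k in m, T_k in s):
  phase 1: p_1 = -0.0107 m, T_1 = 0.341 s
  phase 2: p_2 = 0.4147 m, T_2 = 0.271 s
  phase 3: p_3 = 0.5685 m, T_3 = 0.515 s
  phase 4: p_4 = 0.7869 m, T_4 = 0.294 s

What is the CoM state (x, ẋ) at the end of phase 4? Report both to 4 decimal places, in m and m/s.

phase 1: p=-0.0107, T=0.341, ωT=1.024876, cosh=1.572795, sinh=1.213954; start (x,ẋ)=(0.037500, 0.524100) → end (x,ẋ)=(0.276798, 1.000161)
phase 2: p=0.4147, T=0.271, ωT=0.814491, cosh=1.350445, sinh=0.907580; start (x,ẋ)=(0.276798, 1.000161) → end (x,ẋ)=(0.530493, 0.974504)
phase 3: p=0.5685, T=0.515, ωT=1.547833, cosh=2.456989, sinh=2.244280; start (x,ẋ)=(0.530493, 0.974504) → end (x,ẋ)=(1.202803, 2.137982)
phase 4: p=0.7869, T=0.294, ωT=0.883617, cosh=1.416461, sinh=1.003175; start (x,ẋ)=(1.202803, 2.137982) → end (x,ẋ)=(2.089626, 4.282334)

x = 2.0896, ẋ = 4.2823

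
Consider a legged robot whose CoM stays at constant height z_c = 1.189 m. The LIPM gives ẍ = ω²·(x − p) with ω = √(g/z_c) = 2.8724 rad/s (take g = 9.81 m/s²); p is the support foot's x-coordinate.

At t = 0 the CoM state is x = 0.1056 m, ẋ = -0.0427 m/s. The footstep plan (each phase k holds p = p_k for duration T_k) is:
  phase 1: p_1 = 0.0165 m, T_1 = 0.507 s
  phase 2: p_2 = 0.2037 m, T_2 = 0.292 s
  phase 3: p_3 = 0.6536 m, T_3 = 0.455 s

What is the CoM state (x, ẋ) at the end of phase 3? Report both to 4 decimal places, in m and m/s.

phase 1: p=0.0165, T=0.507, ωT=1.456307, cosh=2.261591, sinh=2.028495; start (x,ẋ)=(0.105600, -0.042700) → end (x,ẋ)=(0.187853, 0.422585)
phase 2: p=0.2037, T=0.292, ωT=0.838741, cosh=1.372853, sinh=0.940599; start (x,ẋ)=(0.187853, 0.422585) → end (x,ẋ)=(0.320324, 0.537331)
phase 3: p=0.6536, T=0.455, ωT=1.306942, cosh=1.982752, sinh=1.712106; start (x,ẋ)=(0.320324, 0.537331) → end (x,ẋ)=(0.313075, -0.573606)

x = 0.3131, ẋ = -0.5736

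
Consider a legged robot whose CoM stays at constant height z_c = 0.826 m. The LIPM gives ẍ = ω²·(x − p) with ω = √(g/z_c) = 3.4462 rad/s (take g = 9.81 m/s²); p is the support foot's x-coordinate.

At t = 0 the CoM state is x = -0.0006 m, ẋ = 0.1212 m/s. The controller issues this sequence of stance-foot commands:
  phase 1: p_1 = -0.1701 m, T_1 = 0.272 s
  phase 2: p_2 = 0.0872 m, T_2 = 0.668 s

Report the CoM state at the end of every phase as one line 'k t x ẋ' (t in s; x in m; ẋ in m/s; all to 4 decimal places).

phase 1: p=-0.1701, T=0.272, ωT=0.937366, cosh=1.472453, sinh=1.080795; start (x,ẋ)=(-0.000600, 0.121200) → end (x,ẋ)=(0.117491, 0.809787)
phase 2: p=0.0872, T=0.668, ωT=2.302062, cosh=5.047409, sinh=4.947357; start (x,ẋ)=(0.117491, 0.809787) → end (x,ẋ)=(1.402622, 4.603784)

1 0.2720 0.1175 0.8098
2 0.9400 1.4026 4.6038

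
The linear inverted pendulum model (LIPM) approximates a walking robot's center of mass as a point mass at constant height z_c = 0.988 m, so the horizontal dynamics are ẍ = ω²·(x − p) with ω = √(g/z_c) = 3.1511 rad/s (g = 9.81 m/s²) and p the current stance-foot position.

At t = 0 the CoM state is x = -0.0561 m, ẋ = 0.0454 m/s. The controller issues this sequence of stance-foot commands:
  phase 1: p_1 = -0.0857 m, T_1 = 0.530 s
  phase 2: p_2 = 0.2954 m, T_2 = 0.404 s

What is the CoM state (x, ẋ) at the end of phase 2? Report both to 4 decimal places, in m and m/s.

x = -0.0206, ẋ = -0.6621

phase 1: p=-0.0857, T=0.530, ωT=1.670083, cosh=2.750420, sinh=2.562189; start (x,ẋ)=(-0.056100, 0.045400) → end (x,ẋ)=(0.032628, 0.363851)
phase 2: p=0.2954, T=0.404, ωT=1.273044, cosh=1.925844, sinh=1.645866; start (x,ẋ)=(0.032628, 0.363851) → end (x,ẋ)=(-0.020614, -0.662093)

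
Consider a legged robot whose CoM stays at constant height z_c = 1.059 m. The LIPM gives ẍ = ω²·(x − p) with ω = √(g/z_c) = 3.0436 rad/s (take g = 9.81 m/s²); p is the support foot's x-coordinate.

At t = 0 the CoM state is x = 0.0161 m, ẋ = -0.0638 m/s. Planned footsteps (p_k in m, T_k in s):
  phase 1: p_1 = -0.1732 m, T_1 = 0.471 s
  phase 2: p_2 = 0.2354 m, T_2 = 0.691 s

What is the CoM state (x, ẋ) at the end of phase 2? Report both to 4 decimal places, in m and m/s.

x = 1.4313, ẋ = 3.7731

phase 1: p=-0.1732, T=0.471, ωT=1.433536, cosh=2.215982, sinh=1.977518; start (x,ẋ)=(0.016100, -0.063800) → end (x,ẋ)=(0.204833, 0.997974)
phase 2: p=0.2354, T=0.691, ωT=2.103128, cosh=4.156912, sinh=4.034838; start (x,ẋ)=(0.204833, 0.997974) → end (x,ẋ)=(1.431328, 3.773110)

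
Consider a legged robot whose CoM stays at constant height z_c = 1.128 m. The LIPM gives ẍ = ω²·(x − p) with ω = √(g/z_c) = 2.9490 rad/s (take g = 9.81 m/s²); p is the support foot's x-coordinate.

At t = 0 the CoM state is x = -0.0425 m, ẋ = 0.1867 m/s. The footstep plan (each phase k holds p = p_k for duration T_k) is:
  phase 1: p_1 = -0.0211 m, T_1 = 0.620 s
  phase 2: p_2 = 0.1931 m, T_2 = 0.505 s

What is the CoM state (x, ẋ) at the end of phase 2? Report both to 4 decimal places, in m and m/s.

phase 1: p=-0.0211, T=0.620, ωT=1.828380, cosh=3.192235, sinh=3.031561; start (x,ẋ)=(-0.042500, 0.186700) → end (x,ẋ)=(0.102513, 0.404673)
phase 2: p=0.1931, T=0.505, ωT=1.489245, cosh=2.329645, sinh=2.104102; start (x,ẋ)=(0.102513, 0.404673) → end (x,ẋ)=(0.270797, 0.380652)

x = 0.2708, ẋ = 0.3807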